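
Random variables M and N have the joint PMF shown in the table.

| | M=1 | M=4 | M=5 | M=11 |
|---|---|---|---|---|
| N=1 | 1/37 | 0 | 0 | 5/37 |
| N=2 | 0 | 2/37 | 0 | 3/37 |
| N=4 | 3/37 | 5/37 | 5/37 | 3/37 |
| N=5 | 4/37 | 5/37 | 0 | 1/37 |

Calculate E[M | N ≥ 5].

P(N ≥ 5) = 10/37.
Σ M·P over the event = 1·(4/37) + 4·(5/37) + 11·(1/37) = 35/37.
E[M | N ≥ 5] = (35/37) / (10/37) = 7/2.

7/2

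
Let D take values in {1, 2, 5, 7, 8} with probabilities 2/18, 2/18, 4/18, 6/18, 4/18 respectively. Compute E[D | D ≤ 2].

3/2

P(D ≤ 2) = 2/9.
Σ over the event: 1·1/9 + 2·1/9 = 1/3.
E[D | D ≤ 2] = (1/3) / (2/9) = 3/2.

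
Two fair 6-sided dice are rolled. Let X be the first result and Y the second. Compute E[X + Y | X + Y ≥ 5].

P(X + Y ≥ 5) = 5/6.
Summing (X+Y)·P(x,y) over outcomes with X + Y ≥ 5 gives 58/9.
E[X + Y | X + Y ≥ 5] = (58/9) / (5/6) = 116/15.

116/15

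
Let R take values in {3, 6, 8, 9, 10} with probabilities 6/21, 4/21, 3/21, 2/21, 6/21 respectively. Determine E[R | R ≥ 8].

102/11

P(R ≥ 8) = 11/21.
Σ over the event: 8·1/7 + 9·2/21 + 10·2/7 = 34/7.
E[R | R ≥ 8] = (34/7) / (11/21) = 102/11.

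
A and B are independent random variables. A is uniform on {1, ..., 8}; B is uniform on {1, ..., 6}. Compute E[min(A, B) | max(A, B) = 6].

36/11

P(max(A, B) = 6) = 11/48.
Summing min(A,B)·P(x,y) over outcomes with max(A, B) = 6 gives 3/4.
E[min(A, B) | max(A, B) = 6] = (3/4) / (11/48) = 36/11.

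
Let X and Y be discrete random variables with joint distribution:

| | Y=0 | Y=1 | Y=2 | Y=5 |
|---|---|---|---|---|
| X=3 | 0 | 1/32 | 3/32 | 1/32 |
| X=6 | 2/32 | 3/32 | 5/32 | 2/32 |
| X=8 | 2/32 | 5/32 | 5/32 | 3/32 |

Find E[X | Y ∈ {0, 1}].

89/13

P(Y ∈ {0, 1}) = 13/32.
Summing X·P(X=x,Y=y) over the conditioning event gives 89/32.
E[X | Y ∈ {0, 1}] = (89/32) / (13/32) = 89/13.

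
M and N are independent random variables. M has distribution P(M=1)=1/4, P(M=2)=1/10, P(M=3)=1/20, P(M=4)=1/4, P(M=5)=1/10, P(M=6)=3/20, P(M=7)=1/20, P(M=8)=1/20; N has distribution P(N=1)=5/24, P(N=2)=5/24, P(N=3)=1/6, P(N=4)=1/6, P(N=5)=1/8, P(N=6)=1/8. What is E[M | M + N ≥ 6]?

P(M + N ≥ 6) = 109/160.
Summing M·P(x,y) over outcomes with M + N ≥ 6 gives 127/40.
E[M | M + N ≥ 6] = (127/40) / (109/160) = 508/109.

508/109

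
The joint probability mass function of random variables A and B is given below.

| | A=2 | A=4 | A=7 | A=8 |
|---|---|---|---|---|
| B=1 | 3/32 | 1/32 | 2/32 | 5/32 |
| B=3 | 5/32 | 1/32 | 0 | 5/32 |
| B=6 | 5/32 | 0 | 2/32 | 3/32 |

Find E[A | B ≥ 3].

P(B ≥ 3) = 21/32.
Σ A·P over the event = 2·(5/32) + 2·(5/32) + 4·(1/32) + 7·(2/32) + 8·(5/32) + 8·(3/32) = 51/16.
E[A | B ≥ 3] = (51/16) / (21/32) = 34/7.

34/7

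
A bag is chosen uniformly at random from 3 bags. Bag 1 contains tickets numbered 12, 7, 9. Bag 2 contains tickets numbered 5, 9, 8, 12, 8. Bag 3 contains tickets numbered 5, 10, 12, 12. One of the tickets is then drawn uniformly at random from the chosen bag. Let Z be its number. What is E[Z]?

E[Z | bag 1] = (12+7+9)/3 = 28/3.
E[Z | bag 2] = (5+9+8+12+8)/5 = 42/5.
E[Z | bag 3] = (5+10+12+12)/4 = 39/4.
E[Z] = (1/3)·(28/3) + (1/3)·(42/5) + (1/3)·(39/4) = 1649/180.

1649/180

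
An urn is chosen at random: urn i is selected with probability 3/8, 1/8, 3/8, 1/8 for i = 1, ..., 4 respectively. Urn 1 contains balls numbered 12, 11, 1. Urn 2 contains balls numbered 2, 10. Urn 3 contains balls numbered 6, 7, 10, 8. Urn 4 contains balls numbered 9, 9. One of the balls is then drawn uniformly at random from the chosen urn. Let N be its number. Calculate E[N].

249/32

E[N | urn 1] = (12+11+1)/3 = 8.
E[N | urn 2] = (2+10)/2 = 6.
E[N | urn 3] = (6+7+10+8)/4 = 31/4.
E[N | urn 4] = (9+9)/2 = 9.
E[N] = (3/8)·(8) + (1/8)·(6) + (3/8)·(31/4) + (1/8)·(9) = 249/32.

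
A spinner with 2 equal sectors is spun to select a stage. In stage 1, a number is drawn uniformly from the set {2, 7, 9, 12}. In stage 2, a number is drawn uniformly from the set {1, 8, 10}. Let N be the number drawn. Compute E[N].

E[N | stage 1] = (2+7+9+12)/4 = 15/2.
E[N | stage 2] = (1+8+10)/3 = 19/3.
By the law of total expectation,
E[N] = (1/2)·(15/2) + (1/2)·(19/3) = 83/12.

83/12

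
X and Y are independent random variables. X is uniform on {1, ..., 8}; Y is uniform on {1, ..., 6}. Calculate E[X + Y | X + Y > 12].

Outcomes with X + Y > 12: (7,6), (8,5), (8,6), each with probability 1/48.
E[X + Y | X + Y > 12] = (13 + 13 + 14) / 3 = 40/3.

40/3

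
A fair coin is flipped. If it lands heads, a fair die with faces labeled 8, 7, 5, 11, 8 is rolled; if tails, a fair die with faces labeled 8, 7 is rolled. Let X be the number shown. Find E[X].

E[X | heads] = (8+7+5+11+8)/5 = 39/5.
E[X | tails] = (8+7)/2 = 15/2.
E[X] = (1/2)·(39/5) + (1/2)·(15/2) = 153/20.

153/20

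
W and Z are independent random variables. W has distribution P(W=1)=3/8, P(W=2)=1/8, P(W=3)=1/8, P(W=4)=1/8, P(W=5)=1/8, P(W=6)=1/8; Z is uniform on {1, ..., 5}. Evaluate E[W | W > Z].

14/3

P(W > Z) = 3/8.
Summing W·P(x,y) over outcomes with W > Z gives 7/4.
E[W | W > Z] = (7/4) / (3/8) = 14/3.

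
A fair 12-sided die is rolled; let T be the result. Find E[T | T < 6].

Given T < 6, T is equally likely to be any of {1, 2, 3, 4, 5}.
E[T | T < 6] = (1 + 2 + 3 + 4 + 5) / 5 = 3.

3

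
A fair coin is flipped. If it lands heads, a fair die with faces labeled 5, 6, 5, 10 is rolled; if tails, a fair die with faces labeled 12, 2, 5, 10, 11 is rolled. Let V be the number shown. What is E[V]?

E[V | heads] = (5+6+5+10)/4 = 13/2.
E[V | tails] = (12+2+5+10+11)/5 = 8.
By the law of total expectation,
E[V] = (1/2)·(13/2) + (1/2)·(8) = 29/4.

29/4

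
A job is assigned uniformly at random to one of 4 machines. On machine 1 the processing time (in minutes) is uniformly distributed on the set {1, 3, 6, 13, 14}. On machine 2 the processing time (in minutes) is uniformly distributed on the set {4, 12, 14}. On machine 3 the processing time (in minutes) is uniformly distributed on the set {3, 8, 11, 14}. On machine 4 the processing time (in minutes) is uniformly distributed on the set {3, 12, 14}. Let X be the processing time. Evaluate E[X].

541/60

E[X | machine 1] = (1+3+6+13+14)/5 = 37/5.
E[X | machine 2] = (4+12+14)/3 = 10.
E[X | machine 3] = (3+8+11+14)/4 = 9.
E[X | machine 4] = (3+12+14)/3 = 29/3.
E[X] = (1/4)·(37/5) + (1/4)·(10) + (1/4)·(9) + (1/4)·(29/3) = 541/60.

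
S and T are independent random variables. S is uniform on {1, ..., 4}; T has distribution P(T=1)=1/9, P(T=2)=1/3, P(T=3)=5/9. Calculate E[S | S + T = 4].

14/9

P(S + T = 4) = 1/4.
Summing S·P(x,y) over outcomes with S + T = 4 gives 7/18.
E[S | S + T = 4] = (7/18) / (1/4) = 14/9.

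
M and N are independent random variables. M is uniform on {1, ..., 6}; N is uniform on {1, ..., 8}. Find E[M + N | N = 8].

P(N = 8) = 1/8.
Summing (M+N)·P(x,y) over outcomes with N = 8 gives 23/16.
E[M + N | N = 8] = (23/16) / (1/8) = 23/2.

23/2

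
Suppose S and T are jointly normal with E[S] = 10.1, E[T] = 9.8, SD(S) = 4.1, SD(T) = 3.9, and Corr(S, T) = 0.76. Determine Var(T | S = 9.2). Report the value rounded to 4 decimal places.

For a bivariate normal, Var(T | S=x) = σ_T²(1 − ρ²).
Var(T | S=9.2) = (3.9)²·(1 − (0.76)²) = 15.21·0.4224 = 6.4247.

6.4247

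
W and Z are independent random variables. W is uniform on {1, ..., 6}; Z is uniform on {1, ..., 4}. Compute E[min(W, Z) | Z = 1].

1

Outcomes with Z = 1: (1,1), (2,1), (3,1), (4,1), (5,1), (6,1), each with probability 1/24.
E[min(W, Z) | Z = 1] = (1 + 1 + 1 + 1 + 1 + 1) / 6 = 1.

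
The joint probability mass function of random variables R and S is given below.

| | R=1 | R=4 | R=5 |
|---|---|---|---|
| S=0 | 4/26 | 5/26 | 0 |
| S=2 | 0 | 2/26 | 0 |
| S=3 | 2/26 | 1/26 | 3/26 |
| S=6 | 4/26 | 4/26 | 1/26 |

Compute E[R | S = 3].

P(S = 3) = 3/13.
Summing R·P(R=x,S=y) over the conditioning event gives 21/26.
E[R | S = 3] = (21/26) / (3/13) = 7/2.

7/2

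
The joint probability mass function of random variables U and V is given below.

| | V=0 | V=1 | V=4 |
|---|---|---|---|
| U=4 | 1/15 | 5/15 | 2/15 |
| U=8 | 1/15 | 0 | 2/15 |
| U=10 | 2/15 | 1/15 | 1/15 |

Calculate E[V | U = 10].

5/4

P(U = 10) = 4/15.
Σ V·P over the event = 0·(2/15) + 1·(1/15) + 4·(1/15) = 1/3.
E[V | U = 10] = (1/3) / (4/15) = 5/4.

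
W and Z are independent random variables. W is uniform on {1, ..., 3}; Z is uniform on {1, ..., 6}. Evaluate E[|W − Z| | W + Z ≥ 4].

11/5

P(W + Z ≥ 4) = 5/6.
Summing |W−Z|·P(x,y) over outcomes with W + Z ≥ 4 gives 11/6.
E[|W − Z| | W + Z ≥ 4] = (11/6) / (5/6) = 11/5.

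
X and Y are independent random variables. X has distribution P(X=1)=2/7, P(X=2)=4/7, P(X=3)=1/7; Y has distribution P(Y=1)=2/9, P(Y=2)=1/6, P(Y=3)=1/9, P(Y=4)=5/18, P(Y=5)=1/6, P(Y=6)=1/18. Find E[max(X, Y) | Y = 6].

6

P(Y = 6) = 1/18.
Summing max(X,Y)·P(x,y) over outcomes with Y = 6 gives 1/3.
E[max(X, Y) | Y = 6] = (1/3) / (1/18) = 6.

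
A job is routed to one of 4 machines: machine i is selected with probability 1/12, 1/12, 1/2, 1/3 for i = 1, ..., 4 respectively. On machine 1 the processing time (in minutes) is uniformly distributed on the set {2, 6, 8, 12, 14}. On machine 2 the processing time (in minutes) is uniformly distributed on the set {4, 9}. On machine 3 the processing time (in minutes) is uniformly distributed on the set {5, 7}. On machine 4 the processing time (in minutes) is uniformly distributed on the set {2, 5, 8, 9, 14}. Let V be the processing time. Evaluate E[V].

E[V | machine 1] = (2+6+8+12+14)/5 = 42/5.
E[V | machine 2] = (4+9)/2 = 13/2.
E[V | machine 3] = (5+7)/2 = 6.
E[V | machine 4] = (2+5+8+9+14)/5 = 38/5.
E[V] = (1/12)·(42/5) + (1/12)·(13/2) + (1/2)·(6) + (1/3)·(38/5) = 271/40.

271/40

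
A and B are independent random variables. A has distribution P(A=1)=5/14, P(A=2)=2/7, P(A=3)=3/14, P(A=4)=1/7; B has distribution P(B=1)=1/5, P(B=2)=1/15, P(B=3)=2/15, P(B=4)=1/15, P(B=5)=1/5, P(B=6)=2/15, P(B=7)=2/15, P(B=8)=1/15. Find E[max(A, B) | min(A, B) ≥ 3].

299/55

P(min(A, B) ≥ 3) = 11/42.
Summing max(A,B)·P(x,y) over outcomes with min(A, B) ≥ 3 gives 299/210.
E[max(A, B) | min(A, B) ≥ 3] = (299/210) / (11/42) = 299/55.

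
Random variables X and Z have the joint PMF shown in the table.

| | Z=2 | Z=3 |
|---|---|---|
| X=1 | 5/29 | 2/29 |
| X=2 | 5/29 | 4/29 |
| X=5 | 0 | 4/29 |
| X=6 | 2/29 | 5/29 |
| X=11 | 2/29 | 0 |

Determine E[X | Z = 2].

7/2

P(Z = 2) = 14/29.
Σ X·P over the event = 1·(5/29) + 2·(5/29) + 6·(2/29) + 11·(2/29) = 49/29.
E[X | Z = 2] = (49/29) / (14/29) = 7/2.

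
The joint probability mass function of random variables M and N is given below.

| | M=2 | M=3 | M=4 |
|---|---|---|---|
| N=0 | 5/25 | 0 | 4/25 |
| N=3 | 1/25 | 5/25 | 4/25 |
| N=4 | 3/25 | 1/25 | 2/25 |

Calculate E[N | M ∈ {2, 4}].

P(M ∈ {2, 4}) = 19/25.
Σ N·P over the event = 0·(5/25) + 3·(1/25) + 4·(3/25) + 0·(4/25) + 3·(4/25) + 4·(2/25) = 7/5.
E[N | M ∈ {2, 4}] = (7/5) / (19/25) = 35/19.

35/19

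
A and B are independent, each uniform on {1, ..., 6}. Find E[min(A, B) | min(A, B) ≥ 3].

31/8

P(min(A, B) ≥ 3) = 4/9.
Summing min(A,B)·P(x,y) over outcomes with min(A, B) ≥ 3 gives 31/18.
E[min(A, B) | min(A, B) ≥ 3] = (31/18) / (4/9) = 31/8.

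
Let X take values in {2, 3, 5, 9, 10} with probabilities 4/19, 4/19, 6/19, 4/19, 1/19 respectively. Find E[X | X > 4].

P(X > 4) = 11/19.
Σ over the event: 5·6/19 + 9·4/19 + 10·1/19 = 4.
E[X | X > 4] = (4) / (11/19) = 76/11.

76/11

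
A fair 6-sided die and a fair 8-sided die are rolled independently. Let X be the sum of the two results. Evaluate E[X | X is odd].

8

P(X is odd) = 1/2.
Σ over the event: 3·1/24 + 5·1/12 + 7·1/8 + 9·1/8 + 11·1/12 + 13·1/24 = 4.
E[X | X is odd] = (4) / (1/2) = 8.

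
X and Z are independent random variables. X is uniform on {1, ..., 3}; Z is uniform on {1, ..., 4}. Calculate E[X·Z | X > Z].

Outcomes with X > Z: (2,1), (3,1), (3,2), each with probability 1/12.
E[X·Z | X > Z] = (2 + 3 + 6) / 3 = 11/3.

11/3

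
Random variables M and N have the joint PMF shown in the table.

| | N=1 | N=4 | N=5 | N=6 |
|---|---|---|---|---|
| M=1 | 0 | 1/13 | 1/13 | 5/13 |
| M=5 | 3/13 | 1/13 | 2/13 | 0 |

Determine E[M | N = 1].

5

P(N = 1) = 3/13.
Σ M·P over the event = 5·(3/13) = 15/13.
E[M | N = 1] = (15/13) / (3/13) = 5.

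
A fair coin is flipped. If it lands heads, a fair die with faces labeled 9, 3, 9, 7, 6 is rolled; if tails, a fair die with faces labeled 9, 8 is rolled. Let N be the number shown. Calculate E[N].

E[N | heads] = (9+3+9+7+6)/5 = 34/5.
E[N | tails] = (9+8)/2 = 17/2.
E[N] = (1/2)·(34/5) + (1/2)·(17/2) = 153/20.

153/20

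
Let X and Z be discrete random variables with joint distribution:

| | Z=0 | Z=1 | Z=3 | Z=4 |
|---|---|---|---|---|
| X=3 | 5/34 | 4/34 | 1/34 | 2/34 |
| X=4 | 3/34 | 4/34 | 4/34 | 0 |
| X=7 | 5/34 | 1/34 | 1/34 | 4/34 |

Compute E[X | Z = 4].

P(Z = 4) = 3/17.
Σ X·P over the event = 3·(2/34) + 7·(4/34) = 1.
E[X | Z = 4] = (1) / (3/17) = 17/3.

17/3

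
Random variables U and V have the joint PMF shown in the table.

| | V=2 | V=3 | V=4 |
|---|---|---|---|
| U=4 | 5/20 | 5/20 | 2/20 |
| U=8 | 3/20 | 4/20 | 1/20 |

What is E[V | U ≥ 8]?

11/4

P(U ≥ 8) = 2/5.
Σ V·P over the event = 2·(3/20) + 3·(4/20) + 4·(1/20) = 11/10.
E[V | U ≥ 8] = (11/10) / (2/5) = 11/4.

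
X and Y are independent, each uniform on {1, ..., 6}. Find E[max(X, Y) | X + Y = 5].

7/2

Outcomes with X + Y = 5: (1,4), (2,3), (3,2), (4,1), each with probability 1/36.
E[max(X, Y) | X + Y = 5] = (4 + 3 + 3 + 4) / 4 = 7/2.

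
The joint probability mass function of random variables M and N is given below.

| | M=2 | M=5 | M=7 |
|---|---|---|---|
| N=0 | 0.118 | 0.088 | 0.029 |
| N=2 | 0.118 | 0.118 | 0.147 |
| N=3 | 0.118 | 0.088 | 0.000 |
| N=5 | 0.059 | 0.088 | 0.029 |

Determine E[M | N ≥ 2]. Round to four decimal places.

P(N ≥ 2) = 0.765.
Σ M·P over the event = 2·(0.118) + 2·(0.118) + 2·(0.059) + 5·(0.118) + 5·(0.088) + 5·(0.088) + 7·(0.147) + 7·(0.029) = 3.292.
E[M | N ≥ 2] = (3.292) / (0.765) = 4.3033.

4.3033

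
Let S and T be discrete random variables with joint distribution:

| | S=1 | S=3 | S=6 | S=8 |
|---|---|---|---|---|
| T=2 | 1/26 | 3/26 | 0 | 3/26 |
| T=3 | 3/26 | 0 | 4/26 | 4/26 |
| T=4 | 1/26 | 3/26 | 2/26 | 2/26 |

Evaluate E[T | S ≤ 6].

53/17

P(S ≤ 6) = 17/26.
Σ T·P over the event = 2·(1/26) + 3·(3/26) + 4·(1/26) + 2·(3/26) + 4·(3/26) + 3·(4/26) + 4·(2/26) = 53/26.
E[T | S ≤ 6] = (53/26) / (17/26) = 53/17.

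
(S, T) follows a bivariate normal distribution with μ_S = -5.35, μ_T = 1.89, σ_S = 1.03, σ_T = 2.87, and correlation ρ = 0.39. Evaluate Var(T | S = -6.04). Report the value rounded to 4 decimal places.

Var(T | S=x) = (1 − ρ²)·σ_T².
Var(T | S=-6.04) = (2.87)²·(1 − (0.39)²) = 8.2369·0.8479 = 6.9841.

6.9841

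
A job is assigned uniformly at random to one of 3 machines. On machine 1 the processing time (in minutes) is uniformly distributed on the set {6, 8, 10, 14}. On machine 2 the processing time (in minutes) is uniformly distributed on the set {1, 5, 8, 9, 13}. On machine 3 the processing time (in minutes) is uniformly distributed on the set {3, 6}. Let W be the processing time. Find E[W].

106/15

E[W | machine 1] = (6+8+10+14)/4 = 19/2.
E[W | machine 2] = (1+5+8+9+13)/5 = 36/5.
E[W | machine 3] = (3+6)/2 = 9/2.
E[W] = (1/3)·(19/2) + (1/3)·(36/5) + (1/3)·(9/2) = 106/15.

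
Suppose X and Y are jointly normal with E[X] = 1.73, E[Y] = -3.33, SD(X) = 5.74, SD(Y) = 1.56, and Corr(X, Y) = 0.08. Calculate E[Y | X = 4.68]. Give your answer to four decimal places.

-3.2659

For a bivariate normal, E[Y | X=x] = μ_Y + ρ·(σ_Y/σ_X)·(x − μ_X).
E[Y | X=4.68] = -3.33 + (0.08)·(1.56/5.74)·(4.68 − (1.73)) = -3.33 + (0.021742)·(2.95) = -3.2659.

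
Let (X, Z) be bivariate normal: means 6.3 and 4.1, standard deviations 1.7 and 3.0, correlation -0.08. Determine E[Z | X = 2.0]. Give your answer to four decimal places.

4.7071

For a bivariate normal, E[Z | X=x] = μ_Z + ρ·(σ_Z/σ_X)·(x − μ_X).
E[Z | X=2.0] = 4.1 + (-0.08)·(3.0/1.7)·(2.0 − (6.3)) = 4.1 + (-0.14118)·(-4.3) = 4.7071.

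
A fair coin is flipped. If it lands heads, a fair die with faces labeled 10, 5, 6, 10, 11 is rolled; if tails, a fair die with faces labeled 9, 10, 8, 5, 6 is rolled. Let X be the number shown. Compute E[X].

8

E[X | heads] = (10+5+6+10+11)/5 = 42/5.
E[X | tails] = (9+10+8+5+6)/5 = 38/5.
E[X] = (1/2)·(42/5) + (1/2)·(38/5) = 8.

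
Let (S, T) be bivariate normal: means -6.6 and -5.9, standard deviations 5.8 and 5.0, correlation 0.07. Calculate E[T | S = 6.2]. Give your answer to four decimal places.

E[T | S=x] = μ_T + ρ(σ_T/σ_S)(x − μ_S) for jointly normal variables.
E[T | S=6.2] = -5.9 + (0.07)·(5.0/5.8)·(6.2 − (-6.6)) = -5.9 + (0.060345)·(12.8) = -5.1276.

-5.1276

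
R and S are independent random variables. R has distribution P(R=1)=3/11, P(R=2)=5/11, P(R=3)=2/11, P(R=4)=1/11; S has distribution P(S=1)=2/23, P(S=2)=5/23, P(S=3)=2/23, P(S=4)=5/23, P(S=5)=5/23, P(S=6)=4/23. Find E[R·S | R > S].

P(R > S) = 3/23.
Summing RS·P(x,y) over outcomes with R > S gives 164/253.
E[R·S | R > S] = (164/253) / (3/23) = 164/33.

164/33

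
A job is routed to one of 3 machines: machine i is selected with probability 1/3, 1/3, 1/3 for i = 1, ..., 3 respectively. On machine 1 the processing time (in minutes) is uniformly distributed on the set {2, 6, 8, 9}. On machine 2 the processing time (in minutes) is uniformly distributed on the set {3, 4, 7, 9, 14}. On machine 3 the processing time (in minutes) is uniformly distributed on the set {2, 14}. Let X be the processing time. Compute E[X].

E[X | machine 1] = (2+6+8+9)/4 = 25/4.
E[X | machine 2] = (3+4+7+9+14)/5 = 37/5.
E[X | machine 3] = (2+14)/2 = 8.
E[X] = (1/3)·(25/4) + (1/3)·(37/5) + (1/3)·(8) = 433/60.

433/60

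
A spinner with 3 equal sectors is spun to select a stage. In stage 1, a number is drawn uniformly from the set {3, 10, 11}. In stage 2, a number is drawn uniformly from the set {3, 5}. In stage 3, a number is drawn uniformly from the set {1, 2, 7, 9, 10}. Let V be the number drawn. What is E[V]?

89/15

E[V | stage 1] = (3+10+11)/3 = 8.
E[V | stage 2] = (3+5)/2 = 4.
E[V | stage 3] = (1+2+7+9+10)/5 = 29/5.
E[V] = (1/3)·(8) + (1/3)·(4) + (1/3)·(29/5) = 89/15.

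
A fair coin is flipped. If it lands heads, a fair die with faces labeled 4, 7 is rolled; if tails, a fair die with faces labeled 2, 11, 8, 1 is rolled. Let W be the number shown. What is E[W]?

E[W | heads] = (4+7)/2 = 11/2.
E[W | tails] = (2+11+8+1)/4 = 11/2.
By the law of total expectation,
E[W] = (1/2)·(11/2) + (1/2)·(11/2) = 11/2.

11/2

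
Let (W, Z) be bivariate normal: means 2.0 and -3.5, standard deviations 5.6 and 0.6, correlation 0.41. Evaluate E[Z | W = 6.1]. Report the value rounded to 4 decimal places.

-3.3199

For a bivariate normal, E[Z | W=x] = μ_Z + ρ·(σ_Z/σ_W)·(x − μ_W).
E[Z | W=6.1] = -3.5 + (0.41)·(0.6/5.6)·(6.1 − (2.0)) = -3.5 + (0.043929)·(4.1) = -3.3199.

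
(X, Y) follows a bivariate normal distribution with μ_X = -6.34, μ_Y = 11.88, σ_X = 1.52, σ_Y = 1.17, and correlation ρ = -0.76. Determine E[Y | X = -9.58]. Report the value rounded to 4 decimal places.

The regression of Y on X has slope ρ·σ_Y/σ_X and passes through (μ_X, μ_Y).
E[Y | X=-9.58] = 11.88 + (-0.76)·(1.17/1.52)·(-9.58 − (-6.34)) = 11.88 + (-0.585)·(-3.24) = 13.7754.

13.7754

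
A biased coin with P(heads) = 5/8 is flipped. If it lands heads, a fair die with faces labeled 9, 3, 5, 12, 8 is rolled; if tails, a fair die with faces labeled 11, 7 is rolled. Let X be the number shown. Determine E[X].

8

E[X | heads] = (9+3+5+12+8)/5 = 37/5.
E[X | tails] = (11+7)/2 = 9.
By the law of total expectation,
E[X] = (5/8)·(37/5) + (3/8)·(9) = 8.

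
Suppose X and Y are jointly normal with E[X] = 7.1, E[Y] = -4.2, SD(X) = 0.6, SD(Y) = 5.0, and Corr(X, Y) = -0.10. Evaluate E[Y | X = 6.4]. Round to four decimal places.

-3.6167

E[Y | X=x] = μ_Y + ρ(σ_Y/σ_X)(x − μ_X) for jointly normal variables.
E[Y | X=6.4] = -4.2 + (-0.10)·(5.0/0.6)·(6.4 − (7.1)) = -4.2 + (-0.83333)·(-0.7) = -3.6167.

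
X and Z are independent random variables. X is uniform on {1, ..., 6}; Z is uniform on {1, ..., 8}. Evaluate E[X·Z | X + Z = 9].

49/3

P(X + Z = 9) = 1/8.
Summing XZ·P(x,y) over outcomes with X + Z = 9 gives 49/24.
E[X·Z | X + Z = 9] = (49/24) / (1/8) = 49/3.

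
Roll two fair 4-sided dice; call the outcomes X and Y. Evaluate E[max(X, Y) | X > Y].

Outcomes with X > Y: (2,1), (3,1), (3,2), (4,1), (4,2), (4,3), each with probability 1/16.
E[max(X, Y) | X > Y] = (2 + 3 + 3 + 4 + 4 + 4) / 6 = 10/3.

10/3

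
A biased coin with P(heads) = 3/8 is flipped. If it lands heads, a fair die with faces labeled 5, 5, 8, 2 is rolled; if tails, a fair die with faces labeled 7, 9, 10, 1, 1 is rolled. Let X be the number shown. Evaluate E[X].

E[X | heads] = (5+5+8+2)/4 = 5.
E[X | tails] = (7+9+10+1+1)/5 = 28/5.
E[X] = (3/8)·(5) + (5/8)·(28/5) = 43/8.

43/8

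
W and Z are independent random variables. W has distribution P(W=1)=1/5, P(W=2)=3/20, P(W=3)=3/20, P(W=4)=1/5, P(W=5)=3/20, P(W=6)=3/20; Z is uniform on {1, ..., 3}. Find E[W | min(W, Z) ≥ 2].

4

P(min(W, Z) ≥ 2) = 8/15.
Summing W·P(x,y) over outcomes with min(W, Z) ≥ 2 gives 32/15.
E[W | min(W, Z) ≥ 2] = (32/15) / (8/15) = 4.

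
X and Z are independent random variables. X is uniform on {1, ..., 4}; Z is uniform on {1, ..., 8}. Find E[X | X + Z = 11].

7/2

P(X + Z = 11) = 1/16.
Summing X·P(x,y) over outcomes with X + Z = 11 gives 7/32.
E[X | X + Z = 11] = (7/32) / (1/16) = 7/2.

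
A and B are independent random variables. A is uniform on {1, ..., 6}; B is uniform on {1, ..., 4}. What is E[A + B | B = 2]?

P(B = 2) = 1/4.
Summing (A+B)·P(x,y) over outcomes with B = 2 gives 11/8.
E[A + B | B = 2] = (11/8) / (1/4) = 11/2.

11/2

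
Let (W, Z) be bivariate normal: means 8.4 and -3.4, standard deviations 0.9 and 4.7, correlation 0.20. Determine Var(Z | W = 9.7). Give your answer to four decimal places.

The conditional variance in a bivariate normal is σ_Z²(1 − ρ²), independent of x.
Var(Z | W=9.7) = (4.7)²·(1 − (0.20)²) = 22.09·0.96 = 21.2064.

21.2064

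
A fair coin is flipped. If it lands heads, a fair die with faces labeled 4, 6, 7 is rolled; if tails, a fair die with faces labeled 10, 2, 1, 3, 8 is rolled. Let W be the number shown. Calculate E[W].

157/30

E[W | heads] = (4+6+7)/3 = 17/3.
E[W | tails] = (10+2+1+3+8)/5 = 24/5.
E[W] = (1/2)·(17/3) + (1/2)·(24/5) = 157/30.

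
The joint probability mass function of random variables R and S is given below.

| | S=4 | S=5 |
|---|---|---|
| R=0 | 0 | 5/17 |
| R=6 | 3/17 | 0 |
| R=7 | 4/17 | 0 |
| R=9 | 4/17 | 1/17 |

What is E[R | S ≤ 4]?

82/11

P(S ≤ 4) = 11/17.
Σ R·P over the event = 6·(3/17) + 7·(4/17) + 9·(4/17) = 82/17.
E[R | S ≤ 4] = (82/17) / (11/17) = 82/11.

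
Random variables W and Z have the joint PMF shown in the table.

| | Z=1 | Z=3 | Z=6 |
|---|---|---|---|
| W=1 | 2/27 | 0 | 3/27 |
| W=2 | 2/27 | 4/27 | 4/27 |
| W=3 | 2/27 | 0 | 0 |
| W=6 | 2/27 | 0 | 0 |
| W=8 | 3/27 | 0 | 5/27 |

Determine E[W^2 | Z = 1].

292/11

P(Z = 1) = 11/27.
Summing W^2·P(W=x,Z=y) over the conditioning event gives 292/27.
E[W^2 | Z = 1] = (292/27) / (11/27) = 292/11.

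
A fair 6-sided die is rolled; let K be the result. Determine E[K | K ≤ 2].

3/2

Given K ≤ 2, K is equally likely to be any of {1, 2}.
E[K | K ≤ 2] = (1 + 2) / 2 = 3/2.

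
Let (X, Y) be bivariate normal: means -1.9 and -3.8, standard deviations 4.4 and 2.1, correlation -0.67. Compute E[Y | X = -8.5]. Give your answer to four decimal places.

-1.6895

For a bivariate normal, E[Y | X=x] = μ_Y + ρ·(σ_Y/σ_X)·(x − μ_X).
E[Y | X=-8.5] = -3.8 + (-0.67)·(2.1/4.4)·(-8.5 − (-1.9)) = -3.8 + (-0.31977)·(-6.6) = -1.6895.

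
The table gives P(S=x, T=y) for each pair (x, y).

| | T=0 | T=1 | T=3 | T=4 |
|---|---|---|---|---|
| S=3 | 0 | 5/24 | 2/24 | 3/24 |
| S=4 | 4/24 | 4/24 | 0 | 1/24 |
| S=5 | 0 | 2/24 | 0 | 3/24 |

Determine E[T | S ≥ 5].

P(S ≥ 5) = 5/24.
Σ T·P over the event = 1·(2/24) + 4·(3/24) = 7/12.
E[T | S ≥ 5] = (7/12) / (5/24) = 14/5.

14/5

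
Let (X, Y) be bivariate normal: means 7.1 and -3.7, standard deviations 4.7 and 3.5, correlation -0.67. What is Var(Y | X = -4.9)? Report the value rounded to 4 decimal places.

For a bivariate normal, Var(Y | X=x) = σ_Y²(1 − ρ²).
Var(Y | X=-4.9) = (3.5)²·(1 − (-0.67)²) = 12.25·0.5511 = 6.7510.

6.7510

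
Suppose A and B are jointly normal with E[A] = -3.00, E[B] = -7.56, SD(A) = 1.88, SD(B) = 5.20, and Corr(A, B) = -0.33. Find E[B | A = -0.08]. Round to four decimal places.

The regression of B on A has slope ρ·σ_B/σ_A and passes through (μ_A, μ_B).
E[B | A=-0.08] = -7.56 + (-0.33)·(5.20/1.88)·(-0.08 − (-3.00)) = -7.56 + (-0.91277)·(2.92) = -10.2253.

-10.2253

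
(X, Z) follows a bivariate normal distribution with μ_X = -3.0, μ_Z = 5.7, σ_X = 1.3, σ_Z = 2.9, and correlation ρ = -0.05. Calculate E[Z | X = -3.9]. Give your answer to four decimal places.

5.8004

For a bivariate normal, E[Z | X=x] = μ_Z + ρ·(σ_Z/σ_X)·(x − μ_X).
E[Z | X=-3.9] = 5.7 + (-0.05)·(2.9/1.3)·(-3.9 − (-3.0)) = 5.7 + (-0.11154)·(-0.9) = 5.8004.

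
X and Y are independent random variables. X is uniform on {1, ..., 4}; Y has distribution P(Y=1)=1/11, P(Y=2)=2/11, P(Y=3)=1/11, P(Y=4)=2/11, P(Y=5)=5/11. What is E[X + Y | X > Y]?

41/8

P(X > Y) = 2/11.
Summing (X+Y)·P(x,y) over outcomes with X > Y gives 41/44.
E[X + Y | X > Y] = (41/44) / (2/11) = 41/8.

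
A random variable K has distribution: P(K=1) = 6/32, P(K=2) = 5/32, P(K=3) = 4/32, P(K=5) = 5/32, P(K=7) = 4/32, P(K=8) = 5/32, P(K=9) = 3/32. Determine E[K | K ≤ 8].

121/29

P(K ≤ 8) = 29/32.
Σ over the event: 1·3/16 + 2·5/32 + 3·1/8 + 5·5/32 + 7·1/8 + 8·5/32 = 121/32.
E[K | K ≤ 8] = (121/32) / (29/32) = 121/29.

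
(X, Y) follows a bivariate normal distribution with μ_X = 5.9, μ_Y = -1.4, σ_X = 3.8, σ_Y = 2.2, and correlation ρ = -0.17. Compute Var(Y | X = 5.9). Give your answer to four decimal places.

4.7001

For a bivariate normal, Var(Y | X=x) = σ_Y²(1 − ρ²).
Var(Y | X=5.9) = (2.2)²·(1 − (-0.17)²) = 4.84·0.9711 = 4.7001.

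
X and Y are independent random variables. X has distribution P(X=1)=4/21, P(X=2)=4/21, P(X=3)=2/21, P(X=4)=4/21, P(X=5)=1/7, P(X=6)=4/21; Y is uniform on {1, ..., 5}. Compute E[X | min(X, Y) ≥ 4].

5

P(min(X, Y) ≥ 4) = 22/105.
Summing X·P(x,y) over outcomes with min(X, Y) ≥ 4 gives 22/21.
E[X | min(X, Y) ≥ 4] = (22/21) / (22/105) = 5.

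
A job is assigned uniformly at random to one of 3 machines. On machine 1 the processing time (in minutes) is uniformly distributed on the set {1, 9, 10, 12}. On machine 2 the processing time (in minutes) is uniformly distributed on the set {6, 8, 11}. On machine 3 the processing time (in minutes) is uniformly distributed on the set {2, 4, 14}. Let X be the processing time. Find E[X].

23/3

E[X | machine 1] = (1+9+10+12)/4 = 8.
E[X | machine 2] = (6+8+11)/3 = 25/3.
E[X | machine 3] = (2+4+14)/3 = 20/3.
By the law of total expectation,
E[X] = (1/3)·(8) + (1/3)·(25/3) + (1/3)·(20/3) = 23/3.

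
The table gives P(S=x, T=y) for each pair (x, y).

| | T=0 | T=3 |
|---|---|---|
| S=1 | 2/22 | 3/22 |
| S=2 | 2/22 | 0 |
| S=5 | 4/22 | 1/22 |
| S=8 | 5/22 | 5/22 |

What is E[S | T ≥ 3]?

P(T ≥ 3) = 9/22.
Summing S·P(S=x,T=y) over the conditioning event gives 24/11.
E[S | T ≥ 3] = (24/11) / (9/22) = 16/3.

16/3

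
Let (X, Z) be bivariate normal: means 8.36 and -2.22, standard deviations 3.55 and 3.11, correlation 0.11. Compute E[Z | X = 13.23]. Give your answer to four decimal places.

For a bivariate normal, E[Z | X=x] = μ_Z + ρ·(σ_Z/σ_X)·(x − μ_X).
E[Z | X=13.23] = -2.22 + (0.11)·(3.11/3.55)·(13.23 − (8.36)) = -2.22 + (0.096366)·(4.87) = -1.7507.

-1.7507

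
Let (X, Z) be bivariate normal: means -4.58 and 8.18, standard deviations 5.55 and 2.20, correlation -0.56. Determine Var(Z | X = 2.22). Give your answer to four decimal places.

Var(Z | X=x) = (1 − ρ²)·σ_Z².
Var(Z | X=2.22) = (2.20)²·(1 − (-0.56)²) = 4.84·0.6864 = 3.3222.

3.3222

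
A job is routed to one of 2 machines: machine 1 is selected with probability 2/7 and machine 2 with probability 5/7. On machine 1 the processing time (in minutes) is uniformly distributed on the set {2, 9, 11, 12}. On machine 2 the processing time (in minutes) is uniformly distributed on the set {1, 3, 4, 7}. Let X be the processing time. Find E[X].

143/28

E[X | machine 1] = (2+9+11+12)/4 = 17/2.
E[X | machine 2] = (1+3+4+7)/4 = 15/4.
E[X] = (2/7)·(17/2) + (5/7)·(15/4) = 143/28.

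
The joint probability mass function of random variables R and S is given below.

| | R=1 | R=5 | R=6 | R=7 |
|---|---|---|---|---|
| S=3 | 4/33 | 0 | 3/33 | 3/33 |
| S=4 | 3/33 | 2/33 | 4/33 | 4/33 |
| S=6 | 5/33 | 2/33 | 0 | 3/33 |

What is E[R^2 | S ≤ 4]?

P(S ≤ 4) = 23/33.
Summing R^2·P(R=x,S=y) over the conditioning event gives 652/33.
E[R^2 | S ≤ 4] = (652/33) / (23/33) = 652/23.

652/23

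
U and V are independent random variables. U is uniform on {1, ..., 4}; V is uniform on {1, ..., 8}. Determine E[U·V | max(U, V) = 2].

8/3

P(max(U, V) = 2) = 3/32.
Summing UV·P(x,y) over outcomes with max(U, V) = 2 gives 1/4.
E[U·V | max(U, V) = 2] = (1/4) / (3/32) = 8/3.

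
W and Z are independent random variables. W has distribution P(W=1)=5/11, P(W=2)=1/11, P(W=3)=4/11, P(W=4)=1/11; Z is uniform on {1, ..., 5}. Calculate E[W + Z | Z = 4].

P(Z = 4) = 1/5.
Summing (W+Z)·P(x,y) over outcomes with Z = 4 gives 67/55.
E[W + Z | Z = 4] = (67/55) / (1/5) = 67/11.

67/11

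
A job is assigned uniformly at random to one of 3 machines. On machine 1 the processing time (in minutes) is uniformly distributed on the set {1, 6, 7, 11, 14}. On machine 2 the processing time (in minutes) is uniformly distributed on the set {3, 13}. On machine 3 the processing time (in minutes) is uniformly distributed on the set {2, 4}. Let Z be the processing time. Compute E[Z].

E[Z | machine 1] = (1+6+7+11+14)/5 = 39/5.
E[Z | machine 2] = (3+13)/2 = 8.
E[Z | machine 3] = (2+4)/2 = 3.
E[Z] = (1/3)·(39/5) + (1/3)·(8) + (1/3)·(3) = 94/15.

94/15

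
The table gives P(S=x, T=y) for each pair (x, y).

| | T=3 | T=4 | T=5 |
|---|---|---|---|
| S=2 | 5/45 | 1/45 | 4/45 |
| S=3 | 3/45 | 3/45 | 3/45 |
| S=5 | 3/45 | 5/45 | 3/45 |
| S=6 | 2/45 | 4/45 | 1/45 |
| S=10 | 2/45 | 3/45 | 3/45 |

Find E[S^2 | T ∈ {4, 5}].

527/15

P(T ∈ {4, 5}) = 2/3.
Summing S^2·P(S=x,T=y) over the conditioning event gives 1054/45.
E[S^2 | T ∈ {4, 5}] = (1054/45) / (2/3) = 527/15.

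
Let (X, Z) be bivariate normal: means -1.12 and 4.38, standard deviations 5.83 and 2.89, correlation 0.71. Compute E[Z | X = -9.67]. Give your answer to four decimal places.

The regression of Z on X has slope ρ·σ_Z/σ_X and passes through (μ_X, μ_Z).
E[Z | X=-9.67] = 4.38 + (0.71)·(2.89/5.83)·(-9.67 − (-1.12)) = 4.38 + (0.351955)·(-8.55) = 1.3708.

1.3708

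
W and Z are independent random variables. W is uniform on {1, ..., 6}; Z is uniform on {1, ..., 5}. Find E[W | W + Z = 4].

2

P(W + Z = 4) = 1/10.
Summing W·P(x,y) over outcomes with W + Z = 4 gives 1/5.
E[W | W + Z = 4] = (1/5) / (1/10) = 2.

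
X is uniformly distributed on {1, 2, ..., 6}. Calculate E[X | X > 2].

9/2

Given X > 2, X is equally likely to be any of {3, 4, 5, 6}.
E[X | X > 2] = (3 + 4 + 5 + 6) / 4 = 9/2.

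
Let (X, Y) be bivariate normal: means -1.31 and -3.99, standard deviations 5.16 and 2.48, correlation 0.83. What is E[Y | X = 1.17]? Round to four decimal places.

-3.0007

For a bivariate normal, E[Y | X=x] = μ_Y + ρ·(σ_Y/σ_X)·(x − μ_X).
E[Y | X=1.17] = -3.99 + (0.83)·(2.48/5.16)·(1.17 − (-1.31)) = -3.99 + (0.39891)·(2.48) = -3.0007.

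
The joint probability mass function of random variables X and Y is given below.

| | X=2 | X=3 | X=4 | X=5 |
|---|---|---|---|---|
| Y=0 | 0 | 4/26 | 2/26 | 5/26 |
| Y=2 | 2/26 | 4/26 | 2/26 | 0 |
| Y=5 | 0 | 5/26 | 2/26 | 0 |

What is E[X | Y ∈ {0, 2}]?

P(Y ∈ {0, 2}) = 19/26.
Σ X·P over the event = 2·(2/26) + 3·(4/26) + 3·(4/26) + 4·(2/26) + 4·(2/26) + 5·(5/26) = 69/26.
E[X | Y ∈ {0, 2}] = (69/26) / (19/26) = 69/19.

69/19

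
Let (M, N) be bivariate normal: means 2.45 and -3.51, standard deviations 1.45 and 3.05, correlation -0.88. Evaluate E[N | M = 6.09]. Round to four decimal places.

-10.2478

For a bivariate normal, E[N | M=x] = μ_N + ρ·(σ_N/σ_M)·(x − μ_M).
E[N | M=6.09] = -3.51 + (-0.88)·(3.05/1.45)·(6.09 − (2.45)) = -3.51 + (-1.851034)·(3.64) = -10.2478.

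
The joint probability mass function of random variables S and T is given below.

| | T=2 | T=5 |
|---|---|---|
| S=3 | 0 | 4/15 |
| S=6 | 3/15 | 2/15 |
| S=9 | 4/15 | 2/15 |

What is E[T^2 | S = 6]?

P(S = 6) = 1/3.
Σ T^2·P over the event = 4·(3/15) + 25·(2/15) = 62/15.
E[T^2 | S = 6] = (62/15) / (1/3) = 62/5.

62/5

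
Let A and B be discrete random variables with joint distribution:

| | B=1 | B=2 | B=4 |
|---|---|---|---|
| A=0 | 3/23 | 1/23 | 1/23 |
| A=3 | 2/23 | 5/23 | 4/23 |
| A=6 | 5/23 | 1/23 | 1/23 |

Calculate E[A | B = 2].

3

P(B = 2) = 7/23.
Σ A·P over the event = 0·(1/23) + 3·(5/23) + 6·(1/23) = 21/23.
E[A | B = 2] = (21/23) / (7/23) = 3.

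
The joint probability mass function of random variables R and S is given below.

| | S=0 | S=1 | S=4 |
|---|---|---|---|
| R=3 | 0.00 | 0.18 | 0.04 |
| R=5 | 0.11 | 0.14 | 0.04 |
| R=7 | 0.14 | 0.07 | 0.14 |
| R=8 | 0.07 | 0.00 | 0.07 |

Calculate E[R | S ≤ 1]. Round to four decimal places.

P(S ≤ 1) = 0.71.
Σ R·P over the event = 3·(0.18) + 5·(0.11) + 5·(0.14) + 7·(0.14) + 7·(0.07) + 8·(0.07) = 3.82.
E[R | S ≤ 1] = (3.82) / (0.71) = 5.3803.

5.3803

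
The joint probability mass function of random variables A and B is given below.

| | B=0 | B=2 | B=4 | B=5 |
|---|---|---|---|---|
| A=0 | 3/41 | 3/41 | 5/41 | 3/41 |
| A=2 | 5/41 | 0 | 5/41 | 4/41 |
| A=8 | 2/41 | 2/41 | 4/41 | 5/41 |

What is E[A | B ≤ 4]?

84/29

P(B ≤ 4) = 29/41.
Σ A·P over the event = 0·(3/41) + 0·(3/41) + 0·(5/41) + 2·(5/41) + 2·(5/41) + 8·(2/41) + 8·(2/41) + 8·(4/41) = 84/41.
E[A | B ≤ 4] = (84/41) / (29/41) = 84/29.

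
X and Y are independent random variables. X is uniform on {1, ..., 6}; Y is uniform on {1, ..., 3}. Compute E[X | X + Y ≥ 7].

Outcomes with X + Y ≥ 7: (4,3), (5,2), (5,3), (6,1), (6,2), (6,3), each with probability 1/18.
E[X | X + Y ≥ 7] = (4 + 5 + 5 + 6 + 6 + 6) / 6 = 16/3.

16/3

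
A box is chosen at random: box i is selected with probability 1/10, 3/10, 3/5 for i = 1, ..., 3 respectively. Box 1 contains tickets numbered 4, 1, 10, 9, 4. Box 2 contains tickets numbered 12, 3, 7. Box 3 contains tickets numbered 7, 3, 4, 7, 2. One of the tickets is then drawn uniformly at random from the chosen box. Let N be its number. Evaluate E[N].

E[N | box 1] = (4+1+10+9+4)/5 = 28/5.
E[N | box 2] = (12+3+7)/3 = 22/3.
E[N | box 3] = (7+3+4+7+2)/5 = 23/5.
E[N] = (1/10)·(28/5) + (3/10)·(22/3) + (3/5)·(23/5) = 138/25.

138/25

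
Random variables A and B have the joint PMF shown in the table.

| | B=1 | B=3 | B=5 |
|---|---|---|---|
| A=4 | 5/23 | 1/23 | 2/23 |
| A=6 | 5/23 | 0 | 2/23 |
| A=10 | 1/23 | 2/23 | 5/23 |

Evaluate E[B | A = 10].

P(A = 10) = 8/23.
Σ B·P over the event = 1·(1/23) + 3·(2/23) + 5·(5/23) = 32/23.
E[B | A = 10] = (32/23) / (8/23) = 4.

4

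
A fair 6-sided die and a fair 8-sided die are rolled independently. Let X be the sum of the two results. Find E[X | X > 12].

40/3

P(X > 12) = 1/16.
Σ over the event: 13·1/24 + 14·1/48 = 5/6.
E[X | X > 12] = (5/6) / (1/16) = 40/3.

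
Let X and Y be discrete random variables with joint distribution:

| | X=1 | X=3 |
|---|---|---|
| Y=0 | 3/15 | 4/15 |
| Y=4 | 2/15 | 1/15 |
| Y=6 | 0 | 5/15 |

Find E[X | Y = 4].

P(Y = 4) = 1/5.
Σ X·P over the event = 1·(2/15) + 3·(1/15) = 1/3.
E[X | Y = 4] = (1/3) / (1/5) = 5/3.

5/3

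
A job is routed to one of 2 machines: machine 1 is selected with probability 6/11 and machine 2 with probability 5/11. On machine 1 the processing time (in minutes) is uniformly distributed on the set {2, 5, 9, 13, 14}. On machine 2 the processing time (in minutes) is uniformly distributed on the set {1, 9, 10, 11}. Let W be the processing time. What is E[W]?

E[W | machine 1] = (2+5+9+13+14)/5 = 43/5.
E[W | machine 2] = (1+9+10+11)/4 = 31/4.
E[W] = (6/11)·(43/5) + (5/11)·(31/4) = 1807/220.

1807/220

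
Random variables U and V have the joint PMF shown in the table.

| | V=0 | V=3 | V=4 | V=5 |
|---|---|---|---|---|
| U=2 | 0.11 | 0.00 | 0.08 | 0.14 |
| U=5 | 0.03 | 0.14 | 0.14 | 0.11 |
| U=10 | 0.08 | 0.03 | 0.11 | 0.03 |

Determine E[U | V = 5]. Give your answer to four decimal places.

P(V = 5) = 0.28.
Summing U·P(U=x,V=y) over the conditioning event gives 1.13.
E[U | V = 5] = (1.13) / (0.28) = 4.0357.

4.0357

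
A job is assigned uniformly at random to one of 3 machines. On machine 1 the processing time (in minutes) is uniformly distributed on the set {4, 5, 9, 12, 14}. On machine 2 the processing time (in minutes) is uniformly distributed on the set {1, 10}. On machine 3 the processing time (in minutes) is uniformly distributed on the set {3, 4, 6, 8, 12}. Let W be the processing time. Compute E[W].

E[W | machine 1] = (4+5+9+12+14)/5 = 44/5.
E[W | machine 2] = (1+10)/2 = 11/2.
E[W | machine 3] = (3+4+6+8+12)/5 = 33/5.
By the law of total expectation,
E[W] = (1/3)·(44/5) + (1/3)·(11/2) + (1/3)·(33/5) = 209/30.

209/30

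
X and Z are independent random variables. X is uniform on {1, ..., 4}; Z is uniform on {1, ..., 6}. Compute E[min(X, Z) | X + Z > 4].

43/18

P(X + Z > 4) = 3/4.
Summing min(X,Z)·P(x,y) over outcomes with X + Z > 4 gives 43/24.
E[min(X, Z) | X + Z > 4] = (43/24) / (3/4) = 43/18.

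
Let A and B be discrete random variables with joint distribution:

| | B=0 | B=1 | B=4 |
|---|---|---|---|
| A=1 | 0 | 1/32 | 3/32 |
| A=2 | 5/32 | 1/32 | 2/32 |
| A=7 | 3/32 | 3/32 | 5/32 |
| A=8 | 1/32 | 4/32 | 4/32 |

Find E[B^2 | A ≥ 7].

P(A ≥ 7) = 5/8.
Summing B^2·P(A=x,B=y) over the conditioning event gives 151/32.
E[B^2 | A ≥ 7] = (151/32) / (5/8) = 151/20.

151/20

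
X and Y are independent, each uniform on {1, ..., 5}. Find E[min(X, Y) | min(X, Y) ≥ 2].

P(min(X, Y) ≥ 2) = 16/25.
Summing min(X,Y)·P(x,y) over outcomes with min(X, Y) ≥ 2 gives 46/25.
E[min(X, Y) | min(X, Y) ≥ 2] = (46/25) / (16/25) = 23/8.

23/8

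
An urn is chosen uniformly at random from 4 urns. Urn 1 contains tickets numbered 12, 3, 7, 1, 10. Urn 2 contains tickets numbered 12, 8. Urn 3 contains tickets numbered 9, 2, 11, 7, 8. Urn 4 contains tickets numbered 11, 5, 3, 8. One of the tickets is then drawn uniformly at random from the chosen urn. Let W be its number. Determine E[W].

E[W | urn 1] = (12+3+7+1+10)/5 = 33/5.
E[W | urn 2] = (12+8)/2 = 10.
E[W | urn 3] = (9+2+11+7+8)/5 = 37/5.
E[W | urn 4] = (11+5+3+8)/4 = 27/4.
E[W] = (1/4)·(33/5) + (1/4)·(10) + (1/4)·(37/5) + (1/4)·(27/4) = 123/16.

123/16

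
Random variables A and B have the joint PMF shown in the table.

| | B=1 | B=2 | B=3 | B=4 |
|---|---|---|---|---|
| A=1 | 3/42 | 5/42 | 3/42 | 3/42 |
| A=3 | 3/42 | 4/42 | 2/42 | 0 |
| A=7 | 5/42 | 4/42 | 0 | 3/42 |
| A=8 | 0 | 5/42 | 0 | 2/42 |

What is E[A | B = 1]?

47/11

P(B = 1) = 11/42.
Σ A·P over the event = 1·(3/42) + 3·(3/42) + 7·(5/42) = 47/42.
E[A | B = 1] = (47/42) / (11/42) = 47/11.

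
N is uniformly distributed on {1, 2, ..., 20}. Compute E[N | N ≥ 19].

39/2

Given N ≥ 19, N is equally likely to be any of {19, 20}.
E[N | N ≥ 19] = (19 + 20) / 2 = 39/2.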